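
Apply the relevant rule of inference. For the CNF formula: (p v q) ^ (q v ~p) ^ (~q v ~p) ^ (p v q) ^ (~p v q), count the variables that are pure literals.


Check each variable for pure literal status:
p: mixed (not pure)
q: mixed (not pure)
r: absent (not pure)
Pure literal count = 0

0


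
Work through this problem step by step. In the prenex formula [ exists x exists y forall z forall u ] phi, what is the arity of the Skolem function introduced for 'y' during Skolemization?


Quantifier prefix: exists x exists y forall z forall u
'y' is existentially quantified at position 2.
No universal quantifiers precede it.
Skolem function arity = 0 (a Skolem constant)

0


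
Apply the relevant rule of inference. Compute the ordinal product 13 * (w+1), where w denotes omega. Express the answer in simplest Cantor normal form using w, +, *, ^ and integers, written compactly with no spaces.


Compute 13 * (w+1).
Ordinal * is associative and left-distributive over +, but NOT commutative; for finite n>1, n*w = w but w*n stays w*n.
By left-distributivity: 13 * (w+1) = 13*w + 13*1 = w + 13 = w+13.
Result = w+13

w+13


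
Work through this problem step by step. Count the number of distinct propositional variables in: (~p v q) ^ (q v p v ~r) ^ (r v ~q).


Identify each variable that appears in the formula.
Variables found: p, q, r
Count = 3

3


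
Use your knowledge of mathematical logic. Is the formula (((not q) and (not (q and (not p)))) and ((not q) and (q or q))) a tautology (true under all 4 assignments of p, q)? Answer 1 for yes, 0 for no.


Check all 4 assignments:
p=0, q=0: 0
p=0, q=1: 0
p=1, q=0: 0
p=1, q=1: 0
Satisfying count = 0/4.
Tautology iff count = 4: no.

0


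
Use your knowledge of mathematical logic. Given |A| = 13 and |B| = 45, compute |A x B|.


The Cartesian product A x B contains all ordered pairs (a, b).
|A x B| = |A| * |B| = 13 * 45 = 585

585


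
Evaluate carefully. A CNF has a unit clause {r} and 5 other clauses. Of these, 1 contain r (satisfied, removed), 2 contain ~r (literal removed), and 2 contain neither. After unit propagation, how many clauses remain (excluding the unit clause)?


Satisfied (removed): 1
Shortened (remain): 2
Unchanged (remain): 2
Remaining = 2 + 2 = 4

4


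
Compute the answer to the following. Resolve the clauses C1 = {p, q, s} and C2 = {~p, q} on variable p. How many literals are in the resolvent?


Remove p from C1 and ~p from C2.
C1 remainder: {q, s}
C2 remainder: {q}
Union (resolvent): {q, s}
Resolvent has 2 literal(s).

2


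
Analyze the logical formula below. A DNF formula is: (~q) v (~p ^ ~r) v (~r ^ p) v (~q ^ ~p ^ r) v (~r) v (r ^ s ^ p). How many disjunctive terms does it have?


A DNF formula is a disjunction of terms (conjunctions).
Terms are separated by v.
Counting the disjuncts: 6 terms.

6


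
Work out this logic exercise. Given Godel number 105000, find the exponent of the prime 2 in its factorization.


Factorize 105000 by dividing by 2 repeatedly.
Division steps: 2 divides 105000 exactly 3 time(s).
Exponent of 2 = 3

3


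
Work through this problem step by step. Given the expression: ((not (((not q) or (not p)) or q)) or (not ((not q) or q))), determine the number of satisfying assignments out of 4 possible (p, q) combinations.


Check all 4 assignments:
p=0, q=0: 0
p=0, q=1: 0
p=1, q=0: 0
p=1, q=1: 0
Count of True = 0

0


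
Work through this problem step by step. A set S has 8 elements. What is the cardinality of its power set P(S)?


The power set of a set with n elements has 2^n elements.
|P(S)| = 2^8 = 256

256


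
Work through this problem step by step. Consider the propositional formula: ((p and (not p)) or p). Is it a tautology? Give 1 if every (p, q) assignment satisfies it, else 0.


Check all 4 assignments:
p=0, q=0: 0
p=0, q=1: 0
p=1, q=0: 1
p=1, q=1: 1
Satisfying count = 2/4.
Tautology iff count = 4: no.

0


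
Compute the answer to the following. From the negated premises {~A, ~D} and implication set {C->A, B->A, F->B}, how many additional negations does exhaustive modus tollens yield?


Initial negated facts: {~A, ~D}
Apply modus tollens to closure:
  ~A and C->A  =>  ~C
  ~A and B->A  =>  ~B
  ~B and F->B  =>  ~F
Final negated: {~A, ~B, ~C, ~D, ~F}
New negations: {~B, ~C, ~F}
Count = 3

3


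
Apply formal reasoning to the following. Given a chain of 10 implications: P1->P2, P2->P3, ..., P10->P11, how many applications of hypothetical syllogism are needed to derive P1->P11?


With 10 implications in a chain connecting 11 propositions:
P1->P2, P2->P3, ..., P10->P11
Steps needed = (number of implications) - 1 = 10 - 1 = 9

9


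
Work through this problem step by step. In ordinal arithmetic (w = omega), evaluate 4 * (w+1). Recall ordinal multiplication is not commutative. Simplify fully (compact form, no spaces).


Compute 4 * (w+1).
Ordinal * is associative and left-distributive over +, but NOT commutative; for finite n>1, n*w = w but w*n stays w*n.
By left-distributivity: 4 * (w+1) = 4*w + 4*1 = w + 4 = w+4.
Result = w+4

w+4


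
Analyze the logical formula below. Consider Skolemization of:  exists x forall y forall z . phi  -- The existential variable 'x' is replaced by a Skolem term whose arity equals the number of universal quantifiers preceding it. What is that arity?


Quantifier prefix: exists x forall y forall z
'x' is existentially quantified at position 1.
No universal quantifiers precede it.
Skolem function arity = 0 (a Skolem constant)

0


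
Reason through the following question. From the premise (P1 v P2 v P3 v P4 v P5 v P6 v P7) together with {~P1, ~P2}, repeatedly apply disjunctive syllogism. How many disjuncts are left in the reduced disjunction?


Original disjuncts (7): P1, P2, P3, P4, P5, P6, P7
Negated (eliminate): ~P1, ~P2
Remaining disjuncts: P3, P4, P5, P6, P7
Count = 7 - 2 = 5

5


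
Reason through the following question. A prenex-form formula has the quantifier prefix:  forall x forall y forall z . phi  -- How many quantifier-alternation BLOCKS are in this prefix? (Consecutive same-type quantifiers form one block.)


Quantifier-type sequence: A A A  (A=forall, E=exists)
Group into maximal same-type runs:
  Ax3
Number of blocks = 1

1


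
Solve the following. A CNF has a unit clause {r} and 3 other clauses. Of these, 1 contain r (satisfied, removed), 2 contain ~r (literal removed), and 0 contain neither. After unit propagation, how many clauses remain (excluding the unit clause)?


Satisfied (removed): 1
Shortened (remain): 2
Unchanged (remain): 0
Remaining = 2 + 0 = 2

2


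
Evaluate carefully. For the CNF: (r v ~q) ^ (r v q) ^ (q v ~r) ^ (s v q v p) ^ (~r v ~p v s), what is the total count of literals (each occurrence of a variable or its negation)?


Counting literals in each clause:
Clause 1: 2 literal(s)
Clause 2: 2 literal(s)
Clause 3: 2 literal(s)
Clause 4: 3 literal(s)
Clause 5: 3 literal(s)
Total = 12

12


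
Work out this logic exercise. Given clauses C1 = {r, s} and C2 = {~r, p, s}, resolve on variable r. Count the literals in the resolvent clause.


Remove r from C1 and ~r from C2.
C1 remainder: {s}
C2 remainder: {p, s}
Union (resolvent): {p, s}
Resolvent has 2 literal(s).

2


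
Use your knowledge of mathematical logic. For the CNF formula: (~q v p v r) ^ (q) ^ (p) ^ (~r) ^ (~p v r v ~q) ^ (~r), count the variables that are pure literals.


Check each variable for pure literal status:
p: mixed (not pure)
q: mixed (not pure)
r: mixed (not pure)
Pure literal count = 0

0


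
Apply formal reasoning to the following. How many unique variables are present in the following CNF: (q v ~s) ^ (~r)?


Identify each variable that appears in the formula.
Variables found: q, r, s
Count = 3

3


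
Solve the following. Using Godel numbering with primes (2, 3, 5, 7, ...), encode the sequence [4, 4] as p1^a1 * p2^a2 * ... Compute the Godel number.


Encode each element as an exponent of the corresponding prime:
  2^4 = 16
  3^4 = 81
Product = 16 * 81 = 1296

1296


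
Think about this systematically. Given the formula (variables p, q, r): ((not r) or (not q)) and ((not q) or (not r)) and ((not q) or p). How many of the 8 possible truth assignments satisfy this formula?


Evaluate all 8 assignments for p, q, r:
p=0, q=0, r=0: 1
p=0, q=0, r=1: 1
p=0, q=1, r=0: 0
p=0, q=1, r=1: 0
p=1, q=0, r=0: 1
p=1, q=0, r=1: 1
p=1, q=1, r=0: 1
p=1, q=1, r=1: 0
Satisfying count = 5

5


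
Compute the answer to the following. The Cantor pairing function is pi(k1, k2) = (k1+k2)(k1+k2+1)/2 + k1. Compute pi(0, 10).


k1 + k2 = 10
(k1+k2)(k1+k2+1)/2 = 10 * 11 / 2 = 55
pi = 55 + 0 = 55

55


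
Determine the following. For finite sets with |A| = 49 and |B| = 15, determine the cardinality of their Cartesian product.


The Cartesian product A x B contains all ordered pairs (a, b).
|A x B| = |A| * |B| = 49 * 15 = 735

735


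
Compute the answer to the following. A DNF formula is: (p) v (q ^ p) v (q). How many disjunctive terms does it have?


A DNF formula is a disjunction of terms (conjunctions).
Terms are separated by v.
Counting the disjuncts: 3 terms.

3


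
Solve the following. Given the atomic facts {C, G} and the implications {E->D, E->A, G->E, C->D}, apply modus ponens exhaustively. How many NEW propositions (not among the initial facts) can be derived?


Initial facts: {C, G}
Apply modus ponens to closure:
  G and G->E  =>  E
  C and C->D  =>  D
  E and E->A  =>  A
Final known: {A, C, D, E, G}
New propositions: {A, D, E}
Count = 3

3


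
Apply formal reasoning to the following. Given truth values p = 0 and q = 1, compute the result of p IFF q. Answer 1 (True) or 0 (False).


p = 0, q = 1
Operation: p IFF q
Evaluate: 0 IFF 1 = 0

0


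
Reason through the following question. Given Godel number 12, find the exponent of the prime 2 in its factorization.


Factorize 12 by dividing by 2 repeatedly.
Division steps: 2 divides 12 exactly 2 time(s).
Exponent of 2 = 2

2


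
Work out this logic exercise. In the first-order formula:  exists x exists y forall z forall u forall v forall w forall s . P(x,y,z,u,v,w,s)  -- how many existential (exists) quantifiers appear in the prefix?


Quantifier prefix: exists x exists y forall z forall u forall v forall w forall s
Mark each quantifier type:
  E E U U U U U
Universal count = 5, Existential count = 2
Asked for existential (exists) quantifiers: 2

2


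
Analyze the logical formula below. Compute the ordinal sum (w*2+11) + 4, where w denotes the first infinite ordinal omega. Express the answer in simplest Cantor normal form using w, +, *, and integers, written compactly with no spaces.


Compute (w*2+11) + 4.
Ordinal + is associative but NOT commutative; for finite n>0, n + w = w but w + n stays w+n.
By associativity: (w*2+11) + 4 = w*2 + (11+4) = w*2+15.
Result = w*2+15

w*2+15


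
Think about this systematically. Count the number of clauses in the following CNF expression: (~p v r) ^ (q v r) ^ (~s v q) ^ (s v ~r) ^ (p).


A CNF formula is a conjunction of clauses.
Clauses are separated by ^.
Counting the conjuncts: 5 clauses.

5


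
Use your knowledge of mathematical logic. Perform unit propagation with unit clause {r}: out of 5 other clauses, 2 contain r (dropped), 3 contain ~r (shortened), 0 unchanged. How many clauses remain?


Satisfied (removed): 2
Shortened (remain): 3
Unchanged (remain): 0
Remaining = 3 + 0 = 3

3


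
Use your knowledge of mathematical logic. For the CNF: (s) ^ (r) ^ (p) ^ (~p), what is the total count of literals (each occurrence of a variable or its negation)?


Counting literals in each clause:
Clause 1: 1 literal(s)
Clause 2: 1 literal(s)
Clause 3: 1 literal(s)
Clause 4: 1 literal(s)
Total = 4

4


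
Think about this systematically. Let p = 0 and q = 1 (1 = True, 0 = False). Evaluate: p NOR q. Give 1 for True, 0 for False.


p = 0, q = 1
Operation: p NOR q
Evaluate: 0 NOR 1 = 0

0


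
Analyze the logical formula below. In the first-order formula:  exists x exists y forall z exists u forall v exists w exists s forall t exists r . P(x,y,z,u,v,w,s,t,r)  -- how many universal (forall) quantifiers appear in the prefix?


Quantifier prefix: exists x exists y forall z exists u forall v exists w exists s forall t exists r
Mark each quantifier type:
  E E U E U E E U E
Universal count = 3, Existential count = 6
Asked for universal (forall) quantifiers: 3

3


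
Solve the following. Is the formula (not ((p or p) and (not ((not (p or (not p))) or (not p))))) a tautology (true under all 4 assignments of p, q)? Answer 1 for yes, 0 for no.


Check all 4 assignments:
p=0, q=0: 1
p=0, q=1: 1
p=1, q=0: 0
p=1, q=1: 0
Satisfying count = 2/4.
Tautology iff count = 4: no.

0


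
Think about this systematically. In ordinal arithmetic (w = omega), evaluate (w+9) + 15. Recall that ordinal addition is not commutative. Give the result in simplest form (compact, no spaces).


Compute (w+9) + 15.
Ordinal + is associative but NOT commutative; for finite n>0, n + w = w but w + n stays w+n.
By associativity: (w+9) + 15 = w + (9+15) = w+24.
Result = w+24

w+24


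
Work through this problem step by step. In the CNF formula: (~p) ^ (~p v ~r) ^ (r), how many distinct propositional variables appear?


Identify each variable that appears in the formula.
Variables found: p, r
Count = 2

2


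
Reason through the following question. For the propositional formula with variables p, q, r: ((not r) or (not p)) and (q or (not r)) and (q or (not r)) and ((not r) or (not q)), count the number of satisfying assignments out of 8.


Evaluate all 8 assignments for p, q, r:
p=0, q=0, r=0: 1
p=0, q=0, r=1: 0
p=0, q=1, r=0: 1
p=0, q=1, r=1: 0
p=1, q=0, r=0: 1
p=1, q=0, r=1: 0
p=1, q=1, r=0: 1
p=1, q=1, r=1: 0
Satisfying count = 4

4


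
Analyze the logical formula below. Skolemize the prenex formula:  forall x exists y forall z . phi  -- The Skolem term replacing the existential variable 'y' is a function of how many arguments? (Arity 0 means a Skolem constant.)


Quantifier prefix: forall x exists y forall z
'y' is existentially quantified at position 2.
Universal variables preceding it: x
Skolem function arity = 1

1


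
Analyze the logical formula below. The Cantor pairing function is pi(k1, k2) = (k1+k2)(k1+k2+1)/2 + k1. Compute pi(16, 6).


k1 + k2 = 22
(k1+k2)(k1+k2+1)/2 = 22 * 23 / 2 = 253
pi = 253 + 16 = 269

269


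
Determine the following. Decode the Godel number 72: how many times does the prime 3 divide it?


Factorize 72 by dividing by 3 repeatedly.
Division steps: 3 divides 72 exactly 2 time(s).
Exponent of 3 = 2

2


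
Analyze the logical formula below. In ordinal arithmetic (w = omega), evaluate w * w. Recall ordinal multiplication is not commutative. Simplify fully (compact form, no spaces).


Compute w * w.
Ordinal * is associative and left-distributive over +, but NOT commutative; for finite n>1, n*w = w but w*n stays w*n.
w * w = w^2 by definition.
Result = w^2

w^2


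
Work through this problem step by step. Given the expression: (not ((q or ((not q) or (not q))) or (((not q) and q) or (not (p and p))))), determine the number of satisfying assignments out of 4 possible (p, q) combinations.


Check all 4 assignments:
p=0, q=0: 0
p=0, q=1: 0
p=1, q=0: 0
p=1, q=1: 0
Count of True = 0

0


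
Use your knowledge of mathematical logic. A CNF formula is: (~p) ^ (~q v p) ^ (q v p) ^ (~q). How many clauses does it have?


A CNF formula is a conjunction of clauses.
Clauses are separated by ^.
Counting the conjuncts: 4 clauses.

4


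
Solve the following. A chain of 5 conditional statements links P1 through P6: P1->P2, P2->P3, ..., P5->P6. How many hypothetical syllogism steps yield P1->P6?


With 5 implications in a chain connecting 6 propositions:
P1->P2, P2->P3, ..., P5->P6
Steps needed = (number of implications) - 1 = 5 - 1 = 4

4


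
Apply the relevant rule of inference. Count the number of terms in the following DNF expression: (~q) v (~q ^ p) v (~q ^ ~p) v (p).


A DNF formula is a disjunction of terms (conjunctions).
Terms are separated by v.
Counting the disjuncts: 4 terms.

4


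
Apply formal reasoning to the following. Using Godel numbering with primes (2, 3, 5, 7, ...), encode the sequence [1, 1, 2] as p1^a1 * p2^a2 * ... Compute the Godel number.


Encode each element as an exponent of the corresponding prime:
  2^1 = 2
  3^1 = 3
  5^2 = 25
Product = 2 * 3 * 25 = 150

150


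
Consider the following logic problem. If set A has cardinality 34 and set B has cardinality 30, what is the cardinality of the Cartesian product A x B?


The Cartesian product A x B contains all ordered pairs (a, b).
|A x B| = |A| * |B| = 34 * 30 = 1020

1020


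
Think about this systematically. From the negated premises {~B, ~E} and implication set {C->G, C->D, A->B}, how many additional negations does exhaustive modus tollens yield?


Initial negated facts: {~B, ~E}
Apply modus tollens to closure:
  ~B and A->B  =>  ~A
Final negated: {~A, ~B, ~E}
New negations: {~A}
Count = 1

1


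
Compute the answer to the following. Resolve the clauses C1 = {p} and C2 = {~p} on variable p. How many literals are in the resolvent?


Remove p from C1 and ~p from C2.
C1 remainder: {}
C2 remainder: {}
Union (resolvent): {} (empty clause)
Resolvent has 0 literal(s).

0


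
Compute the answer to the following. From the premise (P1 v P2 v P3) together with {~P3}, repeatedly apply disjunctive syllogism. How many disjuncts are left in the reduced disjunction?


Original disjuncts (3): P1, P2, P3
Negated (eliminate): ~P3
Remaining disjuncts: P1, P2
Count = 3 - 1 = 2

2


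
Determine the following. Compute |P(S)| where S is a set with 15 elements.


The power set of a set with n elements has 2^n elements.
|P(S)| = 2^15 = 32768

32768


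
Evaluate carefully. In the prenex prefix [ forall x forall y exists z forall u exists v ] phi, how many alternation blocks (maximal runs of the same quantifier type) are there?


Quantifier-type sequence: A A E A E  (A=forall, E=exists)
Group into maximal same-type runs:
  Ax2 | Ex1 | Ax1 | Ex1
Number of blocks = 4

4


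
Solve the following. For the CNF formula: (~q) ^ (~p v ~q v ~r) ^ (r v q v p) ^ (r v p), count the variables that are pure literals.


Check each variable for pure literal status:
p: mixed (not pure)
q: mixed (not pure)
r: mixed (not pure)
Pure literal count = 0

0


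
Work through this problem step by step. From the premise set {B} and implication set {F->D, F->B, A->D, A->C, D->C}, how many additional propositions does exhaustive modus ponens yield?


Initial facts: {B}
Apply modus ponens to closure:
  (no implication fires)
Final known: {B}
New propositions: {(none)}
Count = 0

0


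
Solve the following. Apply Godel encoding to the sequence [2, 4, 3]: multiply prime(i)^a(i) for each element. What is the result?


Encode each element as an exponent of the corresponding prime:
  2^2 = 4
  3^4 = 81
  5^3 = 125
Product = 4 * 81 * 125 = 40500

40500


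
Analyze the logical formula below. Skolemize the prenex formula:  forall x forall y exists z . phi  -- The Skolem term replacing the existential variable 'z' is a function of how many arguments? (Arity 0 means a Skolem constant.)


Quantifier prefix: forall x forall y exists z
'z' is existentially quantified at position 3.
Universal variables preceding it: x, y
Skolem function arity = 2

2


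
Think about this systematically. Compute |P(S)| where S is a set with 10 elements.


The power set of a set with n elements has 2^n elements.
|P(S)| = 2^10 = 1024

1024


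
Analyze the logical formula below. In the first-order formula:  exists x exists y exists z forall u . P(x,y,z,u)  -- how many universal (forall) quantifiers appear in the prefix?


Quantifier prefix: exists x exists y exists z forall u
Mark each quantifier type:
  E E E U
Universal count = 1, Existential count = 3
Asked for universal (forall) quantifiers: 1

1


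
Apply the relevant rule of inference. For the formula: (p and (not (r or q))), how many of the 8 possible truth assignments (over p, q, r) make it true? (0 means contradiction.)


Check all 8 assignments:
p=0, q=0, r=0: 0
p=0, q=0, r=1: 0
p=0, q=1, r=0: 0
p=0, q=1, r=1: 0
p=1, q=0, r=0: 1
p=1, q=0, r=1: 0
p=1, q=1, r=0: 0
p=1, q=1, r=1: 0
Count of True = 1

1


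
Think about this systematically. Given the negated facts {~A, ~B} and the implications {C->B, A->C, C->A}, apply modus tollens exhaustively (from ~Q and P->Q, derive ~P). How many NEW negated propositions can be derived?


Initial negated facts: {~A, ~B}
Apply modus tollens to closure:
  ~B and C->B  =>  ~C
Final negated: {~A, ~B, ~C}
New negations: {~C}
Count = 1

1


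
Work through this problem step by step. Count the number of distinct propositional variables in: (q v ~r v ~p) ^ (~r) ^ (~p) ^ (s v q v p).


Identify each variable that appears in the formula.
Variables found: p, q, r, s
Count = 4

4


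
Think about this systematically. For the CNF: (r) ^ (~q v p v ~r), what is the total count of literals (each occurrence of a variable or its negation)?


Counting literals in each clause:
Clause 1: 1 literal(s)
Clause 2: 3 literal(s)
Total = 4

4


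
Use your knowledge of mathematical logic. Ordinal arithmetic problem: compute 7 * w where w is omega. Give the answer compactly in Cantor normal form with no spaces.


Compute 7 * w.
Ordinal * is associative and left-distributive over +, but NOT commutative; for finite n>1, n*w = w but w*n stays w*n.
For finite n>0, n * w = sup{n*k : k<w} = w. So 7 * w = w.
Result = w

w


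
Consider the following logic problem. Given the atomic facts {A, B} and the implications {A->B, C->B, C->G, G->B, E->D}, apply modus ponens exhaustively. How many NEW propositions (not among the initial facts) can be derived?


Initial facts: {A, B}
Apply modus ponens to closure:
  (no implication fires)
Final known: {A, B}
New propositions: {(none)}
Count = 0

0


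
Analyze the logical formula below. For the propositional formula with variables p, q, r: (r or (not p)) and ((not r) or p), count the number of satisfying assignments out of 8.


Evaluate all 8 assignments for p, q, r:
p=0, q=0, r=0: 1
p=0, q=0, r=1: 0
p=0, q=1, r=0: 1
p=0, q=1, r=1: 0
p=1, q=0, r=0: 0
p=1, q=0, r=1: 1
p=1, q=1, r=0: 0
p=1, q=1, r=1: 1
Satisfying count = 4

4


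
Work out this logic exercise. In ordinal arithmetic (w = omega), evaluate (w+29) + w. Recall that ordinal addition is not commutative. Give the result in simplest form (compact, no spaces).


Compute (w+29) + w.
Ordinal + is associative but NOT commutative; for finite n>0, n + w = w but w + n stays w+n.
(w+29) + w = w + (29+w) = w + w = w*2 (the finite tail 29 is absorbed by the right w).
Result = w*2

w*2


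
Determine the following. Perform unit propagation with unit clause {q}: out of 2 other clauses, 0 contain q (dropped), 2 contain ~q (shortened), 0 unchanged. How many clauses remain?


Satisfied (removed): 0
Shortened (remain): 2
Unchanged (remain): 0
Remaining = 2 + 0 = 2

2


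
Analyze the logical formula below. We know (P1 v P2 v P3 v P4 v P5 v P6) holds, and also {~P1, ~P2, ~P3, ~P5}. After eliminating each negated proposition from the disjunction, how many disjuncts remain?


Original disjuncts (6): P1, P2, P3, P4, P5, P6
Negated (eliminate): ~P1, ~P2, ~P3, ~P5
Remaining disjuncts: P4, P6
Count = 6 - 4 = 2

2


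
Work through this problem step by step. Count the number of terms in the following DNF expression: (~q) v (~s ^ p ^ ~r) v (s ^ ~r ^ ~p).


A DNF formula is a disjunction of terms (conjunctions).
Terms are separated by v.
Counting the disjuncts: 3 terms.

3


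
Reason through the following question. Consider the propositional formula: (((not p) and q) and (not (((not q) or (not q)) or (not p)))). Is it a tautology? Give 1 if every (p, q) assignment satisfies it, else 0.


Check all 4 assignments:
p=0, q=0: 0
p=0, q=1: 0
p=1, q=0: 0
p=1, q=1: 0
Satisfying count = 0/4.
Tautology iff count = 4: no.

0


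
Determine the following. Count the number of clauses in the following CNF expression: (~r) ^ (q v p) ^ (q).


A CNF formula is a conjunction of clauses.
Clauses are separated by ^.
Counting the conjuncts: 3 clauses.

3


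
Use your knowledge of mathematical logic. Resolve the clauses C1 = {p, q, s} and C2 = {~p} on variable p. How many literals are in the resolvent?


Remove p from C1 and ~p from C2.
C1 remainder: {q, s}
C2 remainder: {}
Union (resolvent): {q, s}
Resolvent has 2 literal(s).

2


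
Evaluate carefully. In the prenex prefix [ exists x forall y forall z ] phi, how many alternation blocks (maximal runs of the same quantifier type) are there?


Quantifier-type sequence: E A A  (A=forall, E=exists)
Group into maximal same-type runs:
  Ex1 | Ax2
Number of blocks = 2

2


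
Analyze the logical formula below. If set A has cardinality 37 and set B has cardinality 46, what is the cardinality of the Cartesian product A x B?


The Cartesian product A x B contains all ordered pairs (a, b).
|A x B| = |A| * |B| = 37 * 46 = 1702

1702


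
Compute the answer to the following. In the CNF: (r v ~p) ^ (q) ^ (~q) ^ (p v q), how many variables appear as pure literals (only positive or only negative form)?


Check each variable for pure literal status:
p: mixed (not pure)
q: mixed (not pure)
r: pure positive
Pure literal count = 1

1


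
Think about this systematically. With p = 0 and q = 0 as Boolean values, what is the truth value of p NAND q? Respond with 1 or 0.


p = 0, q = 0
Operation: p NAND q
Evaluate: 0 NAND 0 = 1

1


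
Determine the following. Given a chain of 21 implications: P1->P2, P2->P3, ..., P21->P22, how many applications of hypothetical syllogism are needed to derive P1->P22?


With 21 implications in a chain connecting 22 propositions:
P1->P2, P2->P3, ..., P21->P22
Steps needed = (number of implications) - 1 = 21 - 1 = 20

20


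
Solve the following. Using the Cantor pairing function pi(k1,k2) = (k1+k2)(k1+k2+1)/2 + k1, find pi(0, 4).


k1 + k2 = 4
(k1+k2)(k1+k2+1)/2 = 4 * 5 / 2 = 10
pi = 10 + 0 = 10

10


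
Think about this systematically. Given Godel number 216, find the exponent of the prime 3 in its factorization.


Factorize 216 by dividing by 3 repeatedly.
Division steps: 3 divides 216 exactly 3 time(s).
Exponent of 3 = 3

3


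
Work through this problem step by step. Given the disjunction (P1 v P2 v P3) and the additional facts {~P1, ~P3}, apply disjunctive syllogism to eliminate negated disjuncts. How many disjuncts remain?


Original disjuncts (3): P1, P2, P3
Negated (eliminate): ~P1, ~P3
Remaining disjuncts: P2
Count = 3 - 2 = 1

1


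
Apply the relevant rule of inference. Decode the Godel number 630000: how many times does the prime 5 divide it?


Factorize 630000 by dividing by 5 repeatedly.
Division steps: 5 divides 630000 exactly 4 time(s).
Exponent of 5 = 4

4


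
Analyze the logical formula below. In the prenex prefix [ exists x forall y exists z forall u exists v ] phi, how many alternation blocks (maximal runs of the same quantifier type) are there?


Quantifier-type sequence: E A E A E  (A=forall, E=exists)
Group into maximal same-type runs:
  Ex1 | Ax1 | Ex1 | Ax1 | Ex1
Number of blocks = 5

5


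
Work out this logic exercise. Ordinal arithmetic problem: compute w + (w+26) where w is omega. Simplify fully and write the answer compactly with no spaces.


Compute w + (w+26).
Ordinal + is associative but NOT commutative; for finite n>0, n + w = w but w + n stays w+n.
w + (w+26) = (w+w) + 26 = w*2+26.
Result = w*2+26

w*2+26


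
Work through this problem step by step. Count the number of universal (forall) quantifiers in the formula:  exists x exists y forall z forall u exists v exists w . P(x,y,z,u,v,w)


Quantifier prefix: exists x exists y forall z forall u exists v exists w
Mark each quantifier type:
  E E U U E E
Universal count = 2, Existential count = 4
Asked for universal (forall) quantifiers: 2

2


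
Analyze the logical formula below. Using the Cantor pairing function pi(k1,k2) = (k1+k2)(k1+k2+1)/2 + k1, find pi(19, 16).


k1 + k2 = 35
(k1+k2)(k1+k2+1)/2 = 35 * 36 / 2 = 630
pi = 630 + 19 = 649

649


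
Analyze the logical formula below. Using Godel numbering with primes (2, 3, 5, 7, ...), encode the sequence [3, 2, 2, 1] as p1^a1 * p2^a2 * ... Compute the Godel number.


Encode each element as an exponent of the corresponding prime:
  2^3 = 8
  3^2 = 9
  5^2 = 25
  7^1 = 7
Product = 8 * 9 * 25 * 7 = 12600

12600


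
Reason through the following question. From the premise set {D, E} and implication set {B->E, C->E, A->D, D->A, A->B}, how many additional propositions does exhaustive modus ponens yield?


Initial facts: {D, E}
Apply modus ponens to closure:
  D and D->A  =>  A
  A and A->B  =>  B
Final known: {A, B, D, E}
New propositions: {A, B}
Count = 2

2


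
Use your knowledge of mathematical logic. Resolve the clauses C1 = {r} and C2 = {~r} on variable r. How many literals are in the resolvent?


Remove r from C1 and ~r from C2.
C1 remainder: {}
C2 remainder: {}
Union (resolvent): {} (empty clause)
Resolvent has 0 literal(s).

0


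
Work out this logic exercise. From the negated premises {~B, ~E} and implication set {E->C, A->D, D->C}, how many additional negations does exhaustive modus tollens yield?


Initial negated facts: {~B, ~E}
Apply modus tollens to closure:
  (no implication fires)
Final negated: {~B, ~E}
New negations: {(none)}
Count = 0

0


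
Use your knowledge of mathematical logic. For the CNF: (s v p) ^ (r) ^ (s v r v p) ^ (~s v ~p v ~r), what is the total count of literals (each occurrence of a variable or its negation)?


Counting literals in each clause:
Clause 1: 2 literal(s)
Clause 2: 1 literal(s)
Clause 3: 3 literal(s)
Clause 4: 3 literal(s)
Total = 9

9


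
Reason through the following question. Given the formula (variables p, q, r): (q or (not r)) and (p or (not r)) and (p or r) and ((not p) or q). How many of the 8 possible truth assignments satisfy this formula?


Evaluate all 8 assignments for p, q, r:
p=0, q=0, r=0: 0
p=0, q=0, r=1: 0
p=0, q=1, r=0: 0
p=0, q=1, r=1: 0
p=1, q=0, r=0: 0
p=1, q=0, r=1: 0
p=1, q=1, r=0: 1
p=1, q=1, r=1: 1
Satisfying count = 2

2


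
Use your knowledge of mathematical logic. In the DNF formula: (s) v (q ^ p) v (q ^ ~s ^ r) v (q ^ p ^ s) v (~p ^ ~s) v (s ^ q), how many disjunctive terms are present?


A DNF formula is a disjunction of terms (conjunctions).
Terms are separated by v.
Counting the disjuncts: 6 terms.

6


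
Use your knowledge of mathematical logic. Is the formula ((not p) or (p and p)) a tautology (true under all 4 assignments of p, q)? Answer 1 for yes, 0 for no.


Check all 4 assignments:
p=0, q=0: 1
p=0, q=1: 1
p=1, q=0: 1
p=1, q=1: 1
Satisfying count = 4/4.
Tautology iff count = 4: yes.

1


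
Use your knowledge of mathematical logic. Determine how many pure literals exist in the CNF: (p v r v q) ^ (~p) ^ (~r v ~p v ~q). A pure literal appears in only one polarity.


Check each variable for pure literal status:
p: mixed (not pure)
q: mixed (not pure)
r: mixed (not pure)
Pure literal count = 0

0


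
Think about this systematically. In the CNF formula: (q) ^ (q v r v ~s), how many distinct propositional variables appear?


Identify each variable that appears in the formula.
Variables found: q, r, s
Count = 3

3


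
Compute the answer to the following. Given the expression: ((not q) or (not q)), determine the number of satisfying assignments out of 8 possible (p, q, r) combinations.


Check all 8 assignments:
p=0, q=0, r=0: 1
p=0, q=0, r=1: 1
p=0, q=1, r=0: 0
p=0, q=1, r=1: 0
p=1, q=0, r=0: 1
p=1, q=0, r=1: 1
p=1, q=1, r=0: 0
p=1, q=1, r=1: 0
Count of True = 4

4


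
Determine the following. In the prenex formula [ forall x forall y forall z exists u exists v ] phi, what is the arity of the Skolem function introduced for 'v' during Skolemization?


Quantifier prefix: forall x forall y forall z exists u exists v
'v' is existentially quantified at position 5.
Universal variables preceding it: x, y, z
Skolem function arity = 3

3


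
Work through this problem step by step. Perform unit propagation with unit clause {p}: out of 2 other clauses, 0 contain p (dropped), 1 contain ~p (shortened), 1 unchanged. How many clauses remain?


Satisfied (removed): 0
Shortened (remain): 1
Unchanged (remain): 1
Remaining = 1 + 1 = 2

2


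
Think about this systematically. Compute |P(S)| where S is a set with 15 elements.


The power set of a set with n elements has 2^n elements.
|P(S)| = 2^15 = 32768

32768


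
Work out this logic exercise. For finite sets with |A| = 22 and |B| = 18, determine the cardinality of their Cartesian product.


The Cartesian product A x B contains all ordered pairs (a, b).
|A x B| = |A| * |B| = 22 * 18 = 396

396


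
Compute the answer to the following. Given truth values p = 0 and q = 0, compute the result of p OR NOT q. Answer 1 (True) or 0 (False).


p = 0, q = 0
Operation: p OR NOT q
Evaluate: 0 OR NOT 0 = 1

1


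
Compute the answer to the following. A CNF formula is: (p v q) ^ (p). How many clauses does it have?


A CNF formula is a conjunction of clauses.
Clauses are separated by ^.
Counting the conjuncts: 2 clauses.

2


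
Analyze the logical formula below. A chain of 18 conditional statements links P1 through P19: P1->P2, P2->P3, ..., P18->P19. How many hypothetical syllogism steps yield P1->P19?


With 18 implications in a chain connecting 19 propositions:
P1->P2, P2->P3, ..., P18->P19
Steps needed = (number of implications) - 1 = 18 - 1 = 17

17


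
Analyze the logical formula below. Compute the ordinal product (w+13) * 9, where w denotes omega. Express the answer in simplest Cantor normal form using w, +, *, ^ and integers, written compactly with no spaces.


Compute (w+13) * 9.
Ordinal * is associative and left-distributive over +, but NOT commutative; for finite n>1, n*w = w but w*n stays w*n.
(w+13) * 9 = (w+13) repeated 9 times. Each intermediate +13 is absorbed by the following w; only the last survives: w*9+13.
Result = w*9+13

w*9+13


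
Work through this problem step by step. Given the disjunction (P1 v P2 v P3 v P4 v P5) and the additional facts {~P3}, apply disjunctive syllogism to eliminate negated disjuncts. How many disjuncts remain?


Original disjuncts (5): P1, P2, P3, P4, P5
Negated (eliminate): ~P3
Remaining disjuncts: P1, P2, P4, P5
Count = 5 - 1 = 4

4


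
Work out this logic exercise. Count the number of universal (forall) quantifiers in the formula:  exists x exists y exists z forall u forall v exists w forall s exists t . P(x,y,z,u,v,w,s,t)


Quantifier prefix: exists x exists y exists z forall u forall v exists w forall s exists t
Mark each quantifier type:
  E E E U U E U E
Universal count = 3, Existential count = 5
Asked for universal (forall) quantifiers: 3

3


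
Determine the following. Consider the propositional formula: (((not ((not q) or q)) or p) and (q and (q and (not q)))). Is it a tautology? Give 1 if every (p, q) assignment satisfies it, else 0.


Check all 4 assignments:
p=0, q=0: 0
p=0, q=1: 0
p=1, q=0: 0
p=1, q=1: 0
Satisfying count = 0/4.
Tautology iff count = 4: no.

0


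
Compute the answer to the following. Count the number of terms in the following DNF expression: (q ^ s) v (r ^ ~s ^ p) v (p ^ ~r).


A DNF formula is a disjunction of terms (conjunctions).
Terms are separated by v.
Counting the disjuncts: 3 terms.

3


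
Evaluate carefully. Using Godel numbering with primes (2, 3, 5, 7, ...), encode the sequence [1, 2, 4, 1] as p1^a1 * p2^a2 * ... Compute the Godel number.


Encode each element as an exponent of the corresponding prime:
  2^1 = 2
  3^2 = 9
  5^4 = 625
  7^1 = 7
Product = 2 * 9 * 625 * 7 = 78750

78750


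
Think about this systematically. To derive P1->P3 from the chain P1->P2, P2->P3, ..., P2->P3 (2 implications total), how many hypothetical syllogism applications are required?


With 2 implications in a chain connecting 3 propositions:
P1->P2, P2->P3, ..., P2->P3
Steps needed = (number of implications) - 1 = 2 - 1 = 1

1


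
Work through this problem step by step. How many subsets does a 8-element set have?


The power set of a set with n elements has 2^n elements.
|P(S)| = 2^8 = 256

256


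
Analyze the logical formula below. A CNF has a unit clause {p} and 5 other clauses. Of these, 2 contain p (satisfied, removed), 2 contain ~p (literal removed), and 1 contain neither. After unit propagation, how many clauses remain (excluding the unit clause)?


Satisfied (removed): 2
Shortened (remain): 2
Unchanged (remain): 1
Remaining = 2 + 1 = 3

3


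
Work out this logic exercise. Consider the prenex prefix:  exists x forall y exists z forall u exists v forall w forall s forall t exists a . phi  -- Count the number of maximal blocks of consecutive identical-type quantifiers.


Quantifier-type sequence: E A E A E A A A E  (A=forall, E=exists)
Group into maximal same-type runs:
  Ex1 | Ax1 | Ex1 | Ax1 | Ex1 | Ax3 | Ex1
Number of blocks = 7

7


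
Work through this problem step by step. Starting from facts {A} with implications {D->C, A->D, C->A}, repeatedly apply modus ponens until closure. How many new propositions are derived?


Initial facts: {A}
Apply modus ponens to closure:
  A and A->D  =>  D
  D and D->C  =>  C
Final known: {A, C, D}
New propositions: {C, D}
Count = 2

2


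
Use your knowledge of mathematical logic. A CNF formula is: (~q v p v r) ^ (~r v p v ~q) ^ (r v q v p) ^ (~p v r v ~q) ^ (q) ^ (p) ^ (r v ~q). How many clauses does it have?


A CNF formula is a conjunction of clauses.
Clauses are separated by ^.
Counting the conjuncts: 7 clauses.

7


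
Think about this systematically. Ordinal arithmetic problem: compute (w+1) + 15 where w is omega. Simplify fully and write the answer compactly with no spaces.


Compute (w+1) + 15.
Ordinal + is associative but NOT commutative; for finite n>0, n + w = w but w + n stays w+n.
By associativity: (w+1) + 15 = w + (1+15) = w+16.
Result = w+16

w+16


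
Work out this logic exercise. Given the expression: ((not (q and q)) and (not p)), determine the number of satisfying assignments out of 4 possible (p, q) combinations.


Check all 4 assignments:
p=0, q=0: 1
p=0, q=1: 0
p=1, q=0: 0
p=1, q=1: 0
Count of True = 1

1


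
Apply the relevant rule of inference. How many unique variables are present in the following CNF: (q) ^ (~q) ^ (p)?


Identify each variable that appears in the formula.
Variables found: p, q
Count = 2

2


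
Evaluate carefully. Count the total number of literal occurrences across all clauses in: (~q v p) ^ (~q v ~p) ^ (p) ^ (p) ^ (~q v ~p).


Counting literals in each clause:
Clause 1: 2 literal(s)
Clause 2: 2 literal(s)
Clause 3: 1 literal(s)
Clause 4: 1 literal(s)
Clause 5: 2 literal(s)
Total = 8

8


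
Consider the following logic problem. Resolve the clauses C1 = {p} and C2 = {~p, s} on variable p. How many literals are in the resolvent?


Remove p from C1 and ~p from C2.
C1 remainder: {}
C2 remainder: {s}
Union (resolvent): {s}
Resolvent has 1 literal(s).

1


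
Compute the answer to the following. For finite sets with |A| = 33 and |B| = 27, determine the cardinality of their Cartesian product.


The Cartesian product A x B contains all ordered pairs (a, b).
|A x B| = |A| * |B| = 33 * 27 = 891

891


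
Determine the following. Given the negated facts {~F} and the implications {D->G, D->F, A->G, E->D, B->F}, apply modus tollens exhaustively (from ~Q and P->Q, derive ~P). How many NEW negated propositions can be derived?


Initial negated facts: {~F}
Apply modus tollens to closure:
  ~F and D->F  =>  ~D
  ~D and E->D  =>  ~E
  ~F and B->F  =>  ~B
Final negated: {~B, ~D, ~E, ~F}
New negations: {~B, ~D, ~E}
Count = 3

3
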